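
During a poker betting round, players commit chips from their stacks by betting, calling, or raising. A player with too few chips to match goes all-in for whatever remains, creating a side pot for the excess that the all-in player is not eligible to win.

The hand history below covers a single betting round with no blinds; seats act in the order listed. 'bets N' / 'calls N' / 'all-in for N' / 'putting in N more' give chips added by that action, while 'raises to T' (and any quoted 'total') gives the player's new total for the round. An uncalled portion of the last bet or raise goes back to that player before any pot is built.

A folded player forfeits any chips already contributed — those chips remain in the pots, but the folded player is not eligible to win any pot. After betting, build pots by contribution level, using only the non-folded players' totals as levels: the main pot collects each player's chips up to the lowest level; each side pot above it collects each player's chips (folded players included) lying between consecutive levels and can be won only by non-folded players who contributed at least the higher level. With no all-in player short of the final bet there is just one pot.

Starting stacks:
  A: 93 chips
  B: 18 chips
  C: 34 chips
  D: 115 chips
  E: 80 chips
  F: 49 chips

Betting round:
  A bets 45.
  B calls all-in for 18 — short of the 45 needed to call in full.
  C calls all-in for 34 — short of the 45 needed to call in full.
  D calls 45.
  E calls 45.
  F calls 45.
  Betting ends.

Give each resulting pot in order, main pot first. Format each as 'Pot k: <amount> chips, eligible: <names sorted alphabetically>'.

Contributions: A=45, B=18, C=34, D=45, E=45, F=45
Pot levels (distinct totals of non-folded players): 18, 34, 45
Layer 1-18: 18 each from A, B, C, D, E, F = 18*6 = 108 chips; eligible A, B, C, D, E, F
Layer 19-34: 16 each from A, C, D, E, F = 16*5 = 80 chips; eligible A, C, D, E, F
Layer 35-45: 11 each from A, D, E, F = 11*4 = 44 chips; eligible A, D, E, F

Pot 1: 108 chips, eligible: A, B, C, D, E, F
Pot 2: 80 chips, eligible: A, C, D, E, F
Pot 3: 44 chips, eligible: A, D, E, F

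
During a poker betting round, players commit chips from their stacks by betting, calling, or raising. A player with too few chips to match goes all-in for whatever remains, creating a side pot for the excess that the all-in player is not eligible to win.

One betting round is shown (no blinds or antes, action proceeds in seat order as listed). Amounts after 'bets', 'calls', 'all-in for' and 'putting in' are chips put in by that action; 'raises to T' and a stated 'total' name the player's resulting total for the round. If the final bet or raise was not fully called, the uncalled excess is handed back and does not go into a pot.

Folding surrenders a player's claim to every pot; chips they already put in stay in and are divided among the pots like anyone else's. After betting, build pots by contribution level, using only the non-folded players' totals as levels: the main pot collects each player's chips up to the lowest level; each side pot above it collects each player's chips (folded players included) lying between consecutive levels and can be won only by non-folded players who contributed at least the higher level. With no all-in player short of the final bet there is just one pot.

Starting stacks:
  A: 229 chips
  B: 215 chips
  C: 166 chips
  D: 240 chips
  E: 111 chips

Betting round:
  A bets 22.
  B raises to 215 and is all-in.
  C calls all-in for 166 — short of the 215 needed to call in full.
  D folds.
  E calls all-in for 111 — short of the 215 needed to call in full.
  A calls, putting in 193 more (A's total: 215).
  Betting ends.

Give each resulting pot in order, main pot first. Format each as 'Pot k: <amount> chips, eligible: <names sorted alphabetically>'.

Pot 1: 444 chips, eligible: A, B, C, E
Pot 2: 165 chips, eligible: A, B, C
Pot 3: 98 chips, eligible: A, B

Derivation:
Contributions: A=215, B=215, C=166, E=111
Folded: D
Pot levels (distinct totals of non-folded players): 111, 166, 215
Layer 1-111: 111 each from A, B, C, E = 111*4 = 444 chips; eligible A, B, C, E
Layer 112-166: 55 each from A, B, C = 55*3 = 165 chips; eligible A, B, C
Layer 167-215: 49 each from A, B = 49*2 = 98 chips; eligible A, B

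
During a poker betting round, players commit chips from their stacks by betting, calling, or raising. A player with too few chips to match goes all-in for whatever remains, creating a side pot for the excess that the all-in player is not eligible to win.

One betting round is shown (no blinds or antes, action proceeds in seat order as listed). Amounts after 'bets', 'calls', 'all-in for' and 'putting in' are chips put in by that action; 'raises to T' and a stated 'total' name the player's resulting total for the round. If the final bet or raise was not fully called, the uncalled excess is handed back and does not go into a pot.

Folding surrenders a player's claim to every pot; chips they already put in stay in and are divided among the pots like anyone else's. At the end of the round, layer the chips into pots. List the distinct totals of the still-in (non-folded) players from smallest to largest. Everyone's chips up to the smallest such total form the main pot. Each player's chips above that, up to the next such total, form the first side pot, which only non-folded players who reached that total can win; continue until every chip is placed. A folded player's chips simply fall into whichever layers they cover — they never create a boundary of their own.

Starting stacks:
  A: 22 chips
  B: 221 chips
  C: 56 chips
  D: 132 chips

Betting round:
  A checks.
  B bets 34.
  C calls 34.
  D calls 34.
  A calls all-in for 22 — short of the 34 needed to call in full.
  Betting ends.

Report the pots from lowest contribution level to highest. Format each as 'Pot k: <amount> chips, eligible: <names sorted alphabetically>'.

Contributions: A=22, B=34, C=34, D=34
Pot levels (distinct totals of non-folded players): 22, 34
Layer 1-22: 22 each from A, B, C, D = 22*4 = 88 chips; eligible A, B, C, D
Layer 23-34: 12 each from B, C, D = 12*3 = 36 chips; eligible B, C, D

Pot 1: 88 chips, eligible: A, B, C, D
Pot 2: 36 chips, eligible: B, C, D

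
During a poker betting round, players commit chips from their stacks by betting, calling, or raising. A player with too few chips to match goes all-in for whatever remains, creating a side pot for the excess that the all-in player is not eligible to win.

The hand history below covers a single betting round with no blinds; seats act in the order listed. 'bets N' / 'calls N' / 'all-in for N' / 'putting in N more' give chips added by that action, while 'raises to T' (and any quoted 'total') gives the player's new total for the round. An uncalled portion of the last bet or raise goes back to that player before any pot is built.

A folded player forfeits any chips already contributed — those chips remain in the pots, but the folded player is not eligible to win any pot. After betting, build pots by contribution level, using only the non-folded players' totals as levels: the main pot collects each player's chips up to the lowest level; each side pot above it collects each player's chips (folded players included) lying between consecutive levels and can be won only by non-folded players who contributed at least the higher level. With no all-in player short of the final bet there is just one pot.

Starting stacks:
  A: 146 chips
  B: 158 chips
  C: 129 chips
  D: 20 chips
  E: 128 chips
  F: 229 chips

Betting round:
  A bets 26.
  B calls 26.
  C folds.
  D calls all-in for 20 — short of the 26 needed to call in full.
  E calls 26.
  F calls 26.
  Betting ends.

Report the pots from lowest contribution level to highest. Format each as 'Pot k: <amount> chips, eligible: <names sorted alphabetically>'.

Pot 1: 100 chips, eligible: A, B, D, E, F
Pot 2: 24 chips, eligible: A, B, E, F

Derivation:
Contributions: A=26, B=26, D=20, E=26, F=26
Folded: C
Pot levels (distinct totals of non-folded players): 20, 26
Layer 1-20: 20 each from A, B, D, E, F = 20*5 = 100 chips; eligible A, B, D, E, F
Layer 21-26: 6 each from A, B, E, F = 6*4 = 24 chips; eligible A, B, E, F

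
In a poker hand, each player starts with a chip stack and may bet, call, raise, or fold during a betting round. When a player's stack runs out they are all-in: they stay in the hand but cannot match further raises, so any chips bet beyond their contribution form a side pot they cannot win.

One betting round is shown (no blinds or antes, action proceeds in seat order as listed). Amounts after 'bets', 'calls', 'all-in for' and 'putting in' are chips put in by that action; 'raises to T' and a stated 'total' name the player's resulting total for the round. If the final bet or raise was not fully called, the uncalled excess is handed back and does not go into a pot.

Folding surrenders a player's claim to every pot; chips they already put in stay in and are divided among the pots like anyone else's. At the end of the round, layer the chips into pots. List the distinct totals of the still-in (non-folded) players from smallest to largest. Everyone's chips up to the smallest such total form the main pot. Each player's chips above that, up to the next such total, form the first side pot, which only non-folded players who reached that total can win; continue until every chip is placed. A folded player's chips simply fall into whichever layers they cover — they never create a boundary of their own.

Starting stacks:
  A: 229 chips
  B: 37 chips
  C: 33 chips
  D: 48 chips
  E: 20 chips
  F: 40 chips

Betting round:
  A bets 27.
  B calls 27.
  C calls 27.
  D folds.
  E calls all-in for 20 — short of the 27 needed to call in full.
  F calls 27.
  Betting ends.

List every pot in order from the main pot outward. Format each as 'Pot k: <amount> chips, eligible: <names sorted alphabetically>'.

Contributions: A=27, B=27, C=27, E=20, F=27
Folded: D
Pot levels (distinct totals of non-folded players): 20, 27
Layer 1-20: 20 each from A, B, C, E, F = 20*5 = 100 chips; eligible A, B, C, E, F
Layer 21-27: 7 each from A, B, C, F = 7*4 = 28 chips; eligible A, B, C, F

Pot 1: 100 chips, eligible: A, B, C, E, F
Pot 2: 28 chips, eligible: A, B, C, F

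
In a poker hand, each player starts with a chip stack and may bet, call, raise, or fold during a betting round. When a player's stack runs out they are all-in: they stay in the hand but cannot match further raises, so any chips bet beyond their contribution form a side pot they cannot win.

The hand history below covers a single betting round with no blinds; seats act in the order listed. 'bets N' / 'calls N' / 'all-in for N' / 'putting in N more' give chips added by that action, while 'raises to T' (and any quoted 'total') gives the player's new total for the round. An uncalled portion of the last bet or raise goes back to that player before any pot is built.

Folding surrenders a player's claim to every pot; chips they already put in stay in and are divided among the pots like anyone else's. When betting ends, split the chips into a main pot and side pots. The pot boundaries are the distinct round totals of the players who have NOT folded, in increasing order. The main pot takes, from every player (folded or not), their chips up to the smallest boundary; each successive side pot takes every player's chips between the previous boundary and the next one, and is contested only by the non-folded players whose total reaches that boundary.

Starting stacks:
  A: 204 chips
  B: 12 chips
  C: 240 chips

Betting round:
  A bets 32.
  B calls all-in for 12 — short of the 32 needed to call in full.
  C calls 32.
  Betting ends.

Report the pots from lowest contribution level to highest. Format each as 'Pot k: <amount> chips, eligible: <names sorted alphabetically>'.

Contributions: A=32, B=12, C=32
Pot levels (distinct totals of non-folded players): 12, 32
Layer 1-12: 12 each from A, B, C = 12*3 = 36 chips; eligible A, B, C
Layer 13-32: 20 each from A, C = 20*2 = 40 chips; eligible A, C

Pot 1: 36 chips, eligible: A, B, C
Pot 2: 40 chips, eligible: A, C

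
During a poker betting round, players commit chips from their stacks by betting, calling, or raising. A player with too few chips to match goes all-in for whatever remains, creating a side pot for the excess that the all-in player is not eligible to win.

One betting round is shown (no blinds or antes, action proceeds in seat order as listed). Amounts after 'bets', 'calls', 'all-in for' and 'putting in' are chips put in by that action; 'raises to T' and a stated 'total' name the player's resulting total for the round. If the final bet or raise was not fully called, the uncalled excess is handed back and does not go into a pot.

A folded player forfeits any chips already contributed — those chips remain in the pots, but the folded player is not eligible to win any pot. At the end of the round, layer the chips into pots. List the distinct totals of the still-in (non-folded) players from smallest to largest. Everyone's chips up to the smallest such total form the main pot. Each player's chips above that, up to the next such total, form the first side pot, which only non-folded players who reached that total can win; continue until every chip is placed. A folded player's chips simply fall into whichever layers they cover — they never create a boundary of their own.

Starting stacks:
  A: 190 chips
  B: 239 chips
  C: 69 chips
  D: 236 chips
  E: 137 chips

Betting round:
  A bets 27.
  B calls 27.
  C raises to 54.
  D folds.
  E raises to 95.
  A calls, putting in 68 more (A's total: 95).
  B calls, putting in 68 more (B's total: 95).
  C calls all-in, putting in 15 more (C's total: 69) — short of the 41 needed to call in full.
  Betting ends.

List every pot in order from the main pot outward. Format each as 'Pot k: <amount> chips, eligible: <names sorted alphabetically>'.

Contributions: A=95, B=95, C=69, E=95
Folded: D
Pot levels (distinct totals of non-folded players): 69, 95
Layer 1-69: 69 each from A, B, C, E = 69*4 = 276 chips; eligible A, B, C, E
Layer 70-95: 26 each from A, B, E = 26*3 = 78 chips; eligible A, B, E

Pot 1: 276 chips, eligible: A, B, C, E
Pot 2: 78 chips, eligible: A, B, E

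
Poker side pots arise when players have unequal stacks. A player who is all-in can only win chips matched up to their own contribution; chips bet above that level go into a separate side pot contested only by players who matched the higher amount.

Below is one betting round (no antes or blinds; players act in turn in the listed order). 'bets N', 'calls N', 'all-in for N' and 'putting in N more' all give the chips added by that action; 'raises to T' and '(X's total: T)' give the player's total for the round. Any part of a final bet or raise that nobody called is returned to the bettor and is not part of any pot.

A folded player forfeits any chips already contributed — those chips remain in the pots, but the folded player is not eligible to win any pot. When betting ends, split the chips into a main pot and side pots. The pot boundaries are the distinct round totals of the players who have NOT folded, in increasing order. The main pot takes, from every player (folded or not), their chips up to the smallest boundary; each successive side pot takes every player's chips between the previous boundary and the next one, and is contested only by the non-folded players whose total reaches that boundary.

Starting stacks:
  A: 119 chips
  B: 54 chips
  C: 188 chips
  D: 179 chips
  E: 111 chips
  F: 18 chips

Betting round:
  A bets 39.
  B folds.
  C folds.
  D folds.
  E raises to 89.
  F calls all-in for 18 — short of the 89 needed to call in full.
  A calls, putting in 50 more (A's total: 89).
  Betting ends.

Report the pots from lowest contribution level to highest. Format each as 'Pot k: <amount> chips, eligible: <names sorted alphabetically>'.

Contributions: A=89, E=89, F=18
Folded: B, C, D
Pot levels (distinct totals of non-folded players): 18, 89
Layer 1-18: 18 each from A, E, F = 18*3 = 54 chips; eligible A, E, F
Layer 19-89: 71 each from A, E = 71*2 = 142 chips; eligible A, E

Pot 1: 54 chips, eligible: A, E, F
Pot 2: 142 chips, eligible: A, E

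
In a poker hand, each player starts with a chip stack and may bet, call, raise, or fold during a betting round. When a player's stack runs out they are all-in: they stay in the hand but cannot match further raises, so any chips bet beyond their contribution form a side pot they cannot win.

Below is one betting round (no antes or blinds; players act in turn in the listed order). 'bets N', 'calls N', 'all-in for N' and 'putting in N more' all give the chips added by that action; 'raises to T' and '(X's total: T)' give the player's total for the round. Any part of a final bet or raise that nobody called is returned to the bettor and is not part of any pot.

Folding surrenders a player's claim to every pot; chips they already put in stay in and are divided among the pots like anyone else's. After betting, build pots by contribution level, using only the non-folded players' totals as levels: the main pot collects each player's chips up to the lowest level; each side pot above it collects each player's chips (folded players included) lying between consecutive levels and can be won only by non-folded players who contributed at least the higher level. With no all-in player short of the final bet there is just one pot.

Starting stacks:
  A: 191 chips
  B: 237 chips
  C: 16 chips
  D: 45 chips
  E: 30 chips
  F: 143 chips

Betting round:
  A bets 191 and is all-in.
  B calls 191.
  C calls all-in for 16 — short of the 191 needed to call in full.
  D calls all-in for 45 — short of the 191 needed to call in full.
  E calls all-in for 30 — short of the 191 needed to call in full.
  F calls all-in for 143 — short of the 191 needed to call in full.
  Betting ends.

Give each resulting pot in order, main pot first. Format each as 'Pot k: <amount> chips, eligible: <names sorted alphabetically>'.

Pot 1: 96 chips, eligible: A, B, C, D, E, F
Pot 2: 70 chips, eligible: A, B, D, E, F
Pot 3: 60 chips, eligible: A, B, D, F
Pot 4: 294 chips, eligible: A, B, F
Pot 5: 96 chips, eligible: A, B

Derivation:
Contributions: A=191, B=191, C=16, D=45, E=30, F=143
Pot levels (distinct totals of non-folded players): 16, 30, 45, 143, 191
Layer 1-16: 16 each from A, B, C, D, E, F = 16*6 = 96 chips; eligible A, B, C, D, E, F
Layer 17-30: 14 each from A, B, D, E, F = 14*5 = 70 chips; eligible A, B, D, E, F
Layer 31-45: 15 each from A, B, D, F = 15*4 = 60 chips; eligible A, B, D, F
Layer 46-143: 98 each from A, B, F = 98*3 = 294 chips; eligible A, B, F
Layer 144-191: 48 each from A, B = 48*2 = 96 chips; eligible A, B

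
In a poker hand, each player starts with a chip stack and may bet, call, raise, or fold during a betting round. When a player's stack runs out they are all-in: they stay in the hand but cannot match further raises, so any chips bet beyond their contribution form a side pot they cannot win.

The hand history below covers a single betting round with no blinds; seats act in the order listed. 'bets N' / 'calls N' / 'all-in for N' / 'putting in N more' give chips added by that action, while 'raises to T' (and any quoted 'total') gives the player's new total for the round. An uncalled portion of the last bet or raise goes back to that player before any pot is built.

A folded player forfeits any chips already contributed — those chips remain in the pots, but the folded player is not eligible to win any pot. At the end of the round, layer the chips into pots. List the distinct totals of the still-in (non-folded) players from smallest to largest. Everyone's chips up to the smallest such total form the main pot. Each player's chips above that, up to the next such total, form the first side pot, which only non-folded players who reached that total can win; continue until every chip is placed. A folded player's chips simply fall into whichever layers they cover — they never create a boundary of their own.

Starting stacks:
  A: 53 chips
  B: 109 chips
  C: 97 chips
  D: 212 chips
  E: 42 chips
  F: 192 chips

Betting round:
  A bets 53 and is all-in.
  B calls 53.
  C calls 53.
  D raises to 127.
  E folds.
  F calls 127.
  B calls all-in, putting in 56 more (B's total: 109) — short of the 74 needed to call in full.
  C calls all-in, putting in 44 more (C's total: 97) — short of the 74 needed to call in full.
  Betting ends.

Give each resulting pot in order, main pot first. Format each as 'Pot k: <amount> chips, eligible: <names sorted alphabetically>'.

Pot 1: 265 chips, eligible: A, B, C, D, F
Pot 2: 176 chips, eligible: B, C, D, F
Pot 3: 36 chips, eligible: B, D, F
Pot 4: 36 chips, eligible: D, F

Derivation:
Contributions: A=53, B=109, C=97, D=127, F=127
Folded: E
Pot levels (distinct totals of non-folded players): 53, 97, 109, 127
Layer 1-53: 53 each from A, B, C, D, F = 53*5 = 265 chips; eligible A, B, C, D, F
Layer 54-97: 44 each from B, C, D, F = 44*4 = 176 chips; eligible B, C, D, F
Layer 98-109: 12 each from B, D, F = 12*3 = 36 chips; eligible B, D, F
Layer 110-127: 18 each from D, F = 18*2 = 36 chips; eligible D, F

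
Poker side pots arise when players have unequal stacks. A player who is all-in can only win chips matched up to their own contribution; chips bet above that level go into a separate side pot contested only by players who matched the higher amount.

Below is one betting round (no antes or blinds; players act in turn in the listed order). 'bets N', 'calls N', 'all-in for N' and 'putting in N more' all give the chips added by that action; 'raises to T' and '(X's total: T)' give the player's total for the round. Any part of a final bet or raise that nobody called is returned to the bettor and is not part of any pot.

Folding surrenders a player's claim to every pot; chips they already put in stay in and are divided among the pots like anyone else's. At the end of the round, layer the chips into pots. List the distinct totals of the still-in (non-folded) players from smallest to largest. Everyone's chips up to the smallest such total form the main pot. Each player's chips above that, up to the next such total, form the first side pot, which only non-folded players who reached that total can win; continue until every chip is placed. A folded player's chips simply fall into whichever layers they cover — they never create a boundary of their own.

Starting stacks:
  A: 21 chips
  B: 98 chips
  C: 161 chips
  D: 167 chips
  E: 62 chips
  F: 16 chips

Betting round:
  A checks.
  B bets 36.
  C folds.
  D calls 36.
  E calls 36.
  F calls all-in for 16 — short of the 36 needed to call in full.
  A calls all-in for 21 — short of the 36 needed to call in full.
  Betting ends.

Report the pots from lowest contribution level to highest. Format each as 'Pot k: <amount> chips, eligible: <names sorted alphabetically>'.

Pot 1: 80 chips, eligible: A, B, D, E, F
Pot 2: 20 chips, eligible: A, B, D, E
Pot 3: 45 chips, eligible: B, D, E

Derivation:
Contributions: A=21, B=36, D=36, E=36, F=16
Folded: C
Pot levels (distinct totals of non-folded players): 16, 21, 36
Layer 1-16: 16 each from A, B, D, E, F = 16*5 = 80 chips; eligible A, B, D, E, F
Layer 17-21: 5 each from A, B, D, E = 5*4 = 20 chips; eligible A, B, D, E
Layer 22-36: 15 each from B, D, E = 15*3 = 45 chips; eligible B, D, E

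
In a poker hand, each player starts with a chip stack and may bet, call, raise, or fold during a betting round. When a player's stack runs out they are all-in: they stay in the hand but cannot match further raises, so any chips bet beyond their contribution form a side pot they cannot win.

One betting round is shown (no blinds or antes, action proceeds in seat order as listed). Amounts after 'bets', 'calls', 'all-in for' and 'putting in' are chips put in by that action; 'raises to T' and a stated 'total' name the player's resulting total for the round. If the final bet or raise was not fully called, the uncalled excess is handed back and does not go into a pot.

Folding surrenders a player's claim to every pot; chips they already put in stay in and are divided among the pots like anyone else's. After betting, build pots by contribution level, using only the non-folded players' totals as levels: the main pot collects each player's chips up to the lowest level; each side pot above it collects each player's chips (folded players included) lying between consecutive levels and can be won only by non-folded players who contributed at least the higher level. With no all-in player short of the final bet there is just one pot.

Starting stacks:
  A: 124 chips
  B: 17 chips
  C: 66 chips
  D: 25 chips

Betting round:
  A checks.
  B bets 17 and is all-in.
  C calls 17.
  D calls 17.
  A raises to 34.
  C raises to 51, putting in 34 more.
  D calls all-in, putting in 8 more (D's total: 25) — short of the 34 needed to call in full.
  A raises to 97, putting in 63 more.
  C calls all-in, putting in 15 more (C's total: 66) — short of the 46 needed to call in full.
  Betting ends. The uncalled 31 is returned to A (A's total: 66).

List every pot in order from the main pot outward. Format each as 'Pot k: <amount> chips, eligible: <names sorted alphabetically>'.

Pot 1: 68 chips, eligible: A, B, C, D
Pot 2: 24 chips, eligible: A, C, D
Pot 3: 82 chips, eligible: A, C

Derivation:
Contributions (after 31 returned to A): A=66, B=17, C=66, D=25
Pot levels (distinct totals of non-folded players): 17, 25, 66
Layer 1-17: 17 each from A, B, C, D = 17*4 = 68 chips; eligible A, B, C, D
Layer 18-25: 8 each from A, C, D = 8*3 = 24 chips; eligible A, C, D
Layer 26-66: 41 each from A, C = 41*2 = 82 chips; eligible A, C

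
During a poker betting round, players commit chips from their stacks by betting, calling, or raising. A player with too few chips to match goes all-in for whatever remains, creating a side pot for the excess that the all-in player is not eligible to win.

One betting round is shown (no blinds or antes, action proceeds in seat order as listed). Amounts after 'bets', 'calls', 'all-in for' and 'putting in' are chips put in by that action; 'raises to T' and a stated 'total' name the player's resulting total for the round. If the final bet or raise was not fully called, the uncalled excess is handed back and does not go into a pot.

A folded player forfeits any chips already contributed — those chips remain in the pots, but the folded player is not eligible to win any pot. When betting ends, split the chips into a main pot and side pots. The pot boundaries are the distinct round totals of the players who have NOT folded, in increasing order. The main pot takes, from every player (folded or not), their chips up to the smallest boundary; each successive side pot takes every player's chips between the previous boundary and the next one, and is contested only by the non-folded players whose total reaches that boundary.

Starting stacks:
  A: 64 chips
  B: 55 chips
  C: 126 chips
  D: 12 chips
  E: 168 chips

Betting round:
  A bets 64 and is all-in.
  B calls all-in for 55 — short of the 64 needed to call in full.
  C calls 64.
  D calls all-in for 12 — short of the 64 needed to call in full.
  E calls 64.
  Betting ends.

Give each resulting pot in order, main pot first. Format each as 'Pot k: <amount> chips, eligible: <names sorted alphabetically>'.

Pot 1: 60 chips, eligible: A, B, C, D, E
Pot 2: 172 chips, eligible: A, B, C, E
Pot 3: 27 chips, eligible: A, C, E

Derivation:
Contributions: A=64, B=55, C=64, D=12, E=64
Pot levels (distinct totals of non-folded players): 12, 55, 64
Layer 1-12: 12 each from A, B, C, D, E = 12*5 = 60 chips; eligible A, B, C, D, E
Layer 13-55: 43 each from A, B, C, E = 43*4 = 172 chips; eligible A, B, C, E
Layer 56-64: 9 each from A, C, E = 9*3 = 27 chips; eligible A, C, E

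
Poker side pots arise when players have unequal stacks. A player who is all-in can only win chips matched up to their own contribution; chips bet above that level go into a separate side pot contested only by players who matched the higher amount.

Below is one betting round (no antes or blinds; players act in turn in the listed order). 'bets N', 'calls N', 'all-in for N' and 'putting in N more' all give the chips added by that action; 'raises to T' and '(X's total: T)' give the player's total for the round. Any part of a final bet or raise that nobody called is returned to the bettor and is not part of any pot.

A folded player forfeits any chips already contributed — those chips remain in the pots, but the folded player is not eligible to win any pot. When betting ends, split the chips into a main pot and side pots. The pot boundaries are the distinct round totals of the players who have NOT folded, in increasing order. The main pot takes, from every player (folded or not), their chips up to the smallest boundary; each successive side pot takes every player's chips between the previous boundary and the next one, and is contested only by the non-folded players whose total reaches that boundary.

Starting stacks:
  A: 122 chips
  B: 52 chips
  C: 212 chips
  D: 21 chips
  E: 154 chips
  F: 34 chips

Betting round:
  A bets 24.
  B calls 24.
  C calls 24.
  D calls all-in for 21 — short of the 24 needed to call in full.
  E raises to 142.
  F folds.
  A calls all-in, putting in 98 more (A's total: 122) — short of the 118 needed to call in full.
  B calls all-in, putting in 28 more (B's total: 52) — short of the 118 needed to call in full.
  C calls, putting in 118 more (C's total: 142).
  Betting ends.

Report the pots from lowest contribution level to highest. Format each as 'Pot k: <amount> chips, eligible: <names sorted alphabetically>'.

Pot 1: 105 chips, eligible: A, B, C, D, E
Pot 2: 124 chips, eligible: A, B, C, E
Pot 3: 210 chips, eligible: A, C, E
Pot 4: 40 chips, eligible: C, E

Derivation:
Contributions: A=122, B=52, C=142, D=21, E=142
Folded: F
Pot levels (distinct totals of non-folded players): 21, 52, 122, 142
Layer 1-21: 21 each from A, B, C, D, E = 21*5 = 105 chips; eligible A, B, C, D, E
Layer 22-52: 31 each from A, B, C, E = 31*4 = 124 chips; eligible A, B, C, E
Layer 53-122: 70 each from A, C, E = 70*3 = 210 chips; eligible A, C, E
Layer 123-142: 20 each from C, E = 20*2 = 40 chips; eligible C, E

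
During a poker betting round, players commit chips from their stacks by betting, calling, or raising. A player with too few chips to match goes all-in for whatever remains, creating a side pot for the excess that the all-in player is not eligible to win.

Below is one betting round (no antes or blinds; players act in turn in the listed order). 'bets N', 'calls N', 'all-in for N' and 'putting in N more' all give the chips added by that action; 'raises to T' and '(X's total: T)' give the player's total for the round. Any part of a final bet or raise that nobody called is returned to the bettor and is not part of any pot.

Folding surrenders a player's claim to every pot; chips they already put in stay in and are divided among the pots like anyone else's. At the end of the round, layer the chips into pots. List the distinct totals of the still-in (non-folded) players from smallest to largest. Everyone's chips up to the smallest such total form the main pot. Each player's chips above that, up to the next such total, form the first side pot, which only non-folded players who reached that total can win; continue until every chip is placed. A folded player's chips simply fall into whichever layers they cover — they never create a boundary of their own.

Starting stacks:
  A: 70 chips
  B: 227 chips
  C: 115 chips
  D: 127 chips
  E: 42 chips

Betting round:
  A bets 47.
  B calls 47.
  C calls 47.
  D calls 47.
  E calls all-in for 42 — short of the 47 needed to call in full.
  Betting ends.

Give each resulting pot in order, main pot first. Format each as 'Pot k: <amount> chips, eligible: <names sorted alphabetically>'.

Contributions: A=47, B=47, C=47, D=47, E=42
Pot levels (distinct totals of non-folded players): 42, 47
Layer 1-42: 42 each from A, B, C, D, E = 42*5 = 210 chips; eligible A, B, C, D, E
Layer 43-47: 5 each from A, B, C, D = 5*4 = 20 chips; eligible A, B, C, D

Pot 1: 210 chips, eligible: A, B, C, D, E
Pot 2: 20 chips, eligible: A, B, C, D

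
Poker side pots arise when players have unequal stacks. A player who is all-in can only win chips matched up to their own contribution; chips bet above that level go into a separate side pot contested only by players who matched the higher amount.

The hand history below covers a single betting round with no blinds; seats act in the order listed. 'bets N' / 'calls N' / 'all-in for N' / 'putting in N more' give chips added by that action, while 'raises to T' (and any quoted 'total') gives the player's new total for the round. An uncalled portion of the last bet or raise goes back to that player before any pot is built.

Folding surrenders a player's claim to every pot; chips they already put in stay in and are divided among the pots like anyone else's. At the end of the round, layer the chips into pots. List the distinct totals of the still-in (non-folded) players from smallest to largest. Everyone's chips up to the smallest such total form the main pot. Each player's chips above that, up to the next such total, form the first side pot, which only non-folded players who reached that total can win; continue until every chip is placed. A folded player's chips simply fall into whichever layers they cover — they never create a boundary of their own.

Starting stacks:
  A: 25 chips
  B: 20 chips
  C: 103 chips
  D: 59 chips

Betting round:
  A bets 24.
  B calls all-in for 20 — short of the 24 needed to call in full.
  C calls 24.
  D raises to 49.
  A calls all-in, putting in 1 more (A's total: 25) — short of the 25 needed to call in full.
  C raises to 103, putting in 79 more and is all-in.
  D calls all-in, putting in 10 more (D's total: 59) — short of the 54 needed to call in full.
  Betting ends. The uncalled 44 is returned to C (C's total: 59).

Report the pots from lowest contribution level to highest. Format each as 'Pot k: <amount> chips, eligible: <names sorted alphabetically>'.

Contributions (after 44 returned to C): A=25, B=20, C=59, D=59
Pot levels (distinct totals of non-folded players): 20, 25, 59
Layer 1-20: 20 each from A, B, C, D = 20*4 = 80 chips; eligible A, B, C, D
Layer 21-25: 5 each from A, C, D = 5*3 = 15 chips; eligible A, C, D
Layer 26-59: 34 each from C, D = 34*2 = 68 chips; eligible C, D

Pot 1: 80 chips, eligible: A, B, C, D
Pot 2: 15 chips, eligible: A, C, D
Pot 3: 68 chips, eligible: C, D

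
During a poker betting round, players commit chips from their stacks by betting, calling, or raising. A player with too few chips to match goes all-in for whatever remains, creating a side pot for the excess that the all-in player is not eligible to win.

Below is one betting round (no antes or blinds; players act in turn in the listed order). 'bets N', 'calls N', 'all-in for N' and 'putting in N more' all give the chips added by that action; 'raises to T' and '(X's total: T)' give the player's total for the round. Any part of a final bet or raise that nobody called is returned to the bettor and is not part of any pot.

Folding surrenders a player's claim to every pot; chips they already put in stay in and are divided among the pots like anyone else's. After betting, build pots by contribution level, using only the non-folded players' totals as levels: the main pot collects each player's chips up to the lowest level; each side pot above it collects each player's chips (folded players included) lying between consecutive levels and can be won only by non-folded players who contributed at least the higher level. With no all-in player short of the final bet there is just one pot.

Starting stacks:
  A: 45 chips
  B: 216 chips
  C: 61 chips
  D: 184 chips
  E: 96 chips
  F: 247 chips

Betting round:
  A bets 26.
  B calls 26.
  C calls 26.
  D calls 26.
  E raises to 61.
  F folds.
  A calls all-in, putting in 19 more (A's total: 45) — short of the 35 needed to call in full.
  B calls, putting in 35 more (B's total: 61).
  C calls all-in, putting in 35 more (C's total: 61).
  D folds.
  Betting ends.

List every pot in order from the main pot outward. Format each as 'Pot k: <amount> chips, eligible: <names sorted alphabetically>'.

Pot 1: 206 chips, eligible: A, B, C, E
Pot 2: 48 chips, eligible: B, C, E

Derivation:
Contributions: A=45, B=61, C=61, D=26, E=61
Folded: D, F
Pot levels (distinct totals of non-folded players): 45, 61
Layer 1-45: A 45 + B 45 + C 45 + D 26 + E 45 = 206 chips; eligible A, B, C, E
Layer 46-61: 16 each from B, C, E = 16*3 = 48 chips; eligible B, C, E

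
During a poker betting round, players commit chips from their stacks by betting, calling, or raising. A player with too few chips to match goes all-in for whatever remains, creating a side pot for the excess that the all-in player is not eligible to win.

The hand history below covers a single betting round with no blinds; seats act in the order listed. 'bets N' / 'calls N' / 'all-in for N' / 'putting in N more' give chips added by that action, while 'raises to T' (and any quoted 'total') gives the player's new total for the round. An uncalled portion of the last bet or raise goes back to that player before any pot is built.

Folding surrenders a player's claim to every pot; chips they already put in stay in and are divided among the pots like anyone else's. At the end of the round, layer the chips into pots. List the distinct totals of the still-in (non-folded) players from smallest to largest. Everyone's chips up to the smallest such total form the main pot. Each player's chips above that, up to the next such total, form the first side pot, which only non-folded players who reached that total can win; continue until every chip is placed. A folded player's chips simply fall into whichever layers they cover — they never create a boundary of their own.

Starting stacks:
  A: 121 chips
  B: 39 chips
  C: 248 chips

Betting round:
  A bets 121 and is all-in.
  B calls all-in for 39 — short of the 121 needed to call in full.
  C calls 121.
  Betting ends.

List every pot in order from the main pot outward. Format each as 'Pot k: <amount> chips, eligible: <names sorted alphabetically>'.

Contributions: A=121, B=39, C=121
Pot levels (distinct totals of non-folded players): 39, 121
Layer 1-39: 39 each from A, B, C = 39*3 = 117 chips; eligible A, B, C
Layer 40-121: 82 each from A, C = 82*2 = 164 chips; eligible A, C

Pot 1: 117 chips, eligible: A, B, C
Pot 2: 164 chips, eligible: A, C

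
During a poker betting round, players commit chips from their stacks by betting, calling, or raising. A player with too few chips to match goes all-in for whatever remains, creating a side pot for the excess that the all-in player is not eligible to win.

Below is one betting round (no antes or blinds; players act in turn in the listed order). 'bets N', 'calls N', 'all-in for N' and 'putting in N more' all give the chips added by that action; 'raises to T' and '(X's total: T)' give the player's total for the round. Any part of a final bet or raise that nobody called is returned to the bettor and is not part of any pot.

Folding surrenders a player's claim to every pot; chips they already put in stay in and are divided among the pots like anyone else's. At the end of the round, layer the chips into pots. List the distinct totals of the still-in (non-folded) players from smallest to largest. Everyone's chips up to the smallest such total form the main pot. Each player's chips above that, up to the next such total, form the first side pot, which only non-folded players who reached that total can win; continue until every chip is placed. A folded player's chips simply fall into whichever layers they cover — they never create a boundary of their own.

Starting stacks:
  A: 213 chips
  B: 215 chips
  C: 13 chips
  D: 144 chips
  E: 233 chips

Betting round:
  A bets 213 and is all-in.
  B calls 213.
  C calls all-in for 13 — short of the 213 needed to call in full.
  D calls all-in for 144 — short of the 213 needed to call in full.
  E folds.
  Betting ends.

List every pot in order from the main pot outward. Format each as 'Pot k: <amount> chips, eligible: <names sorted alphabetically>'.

Contributions: A=213, B=213, C=13, D=144
Folded: E
Pot levels (distinct totals of non-folded players): 13, 144, 213
Layer 1-13: 13 each from A, B, C, D = 13*4 = 52 chips; eligible A, B, C, D
Layer 14-144: 131 each from A, B, D = 131*3 = 393 chips; eligible A, B, D
Layer 145-213: 69 each from A, B = 69*2 = 138 chips; eligible A, B

Pot 1: 52 chips, eligible: A, B, C, D
Pot 2: 393 chips, eligible: A, B, D
Pot 3: 138 chips, eligible: A, B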